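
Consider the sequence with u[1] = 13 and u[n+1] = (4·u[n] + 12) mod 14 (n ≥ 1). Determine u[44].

8

Listing terms: u[1] = 13,  u[2] = 8,  u[3] = 2,  u[4] = 6,  u[5] = 8.
Since u[5] = u[2] = 8, the sequence is eventually periodic: after a pre-period of length 1 it cycles with period 3.
For n ≥ 2, u[n] depends only on (n - 2) mod 3. (44 - 2) mod 3 = 0, so u[44] = u[2] = 8.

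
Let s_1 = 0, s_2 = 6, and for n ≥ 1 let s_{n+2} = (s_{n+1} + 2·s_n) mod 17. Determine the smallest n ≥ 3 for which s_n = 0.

9

s_1 = 0, s_2 = 6, s_3 = 6, s_4 = 1, s_5 = 13, s_6 = 15, s_7 = 7, s_8 = 3, s_9 = 0, s_{10} = 6.
Since (s_9, s_{10}) = (s_1, s_2) = (0, 6) (two consecutive terms determine the rest), the sequence is periodic with period 8.
The value 0 next appears (with n ≥ 3) at s_9.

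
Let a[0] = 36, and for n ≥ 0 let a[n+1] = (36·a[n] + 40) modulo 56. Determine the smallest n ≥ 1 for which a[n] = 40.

We have a[0] = 36; a[1] = 48; a[2] = 32; a[3] = 16; a[4] = 0; a[5] = 40; a[6] = 24; a[7] = 8; a[8] = 48.
Since a[8] = a[1] = 48, the sequence is eventually periodic: after a pre-period of length 1 it cycles with period 7.
The value 40 first appears (with n ≥ 1) at a[5].

5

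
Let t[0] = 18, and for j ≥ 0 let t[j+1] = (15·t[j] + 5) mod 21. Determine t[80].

Listing terms: t[0] = 18; t[1] = 2; t[2] = 14; t[3] = 5; t[4] = 17; t[5] = 8; t[6] = 20; t[7] = 11; t[8] = 2.
Since t[8] = t[1] = 2, the sequence is eventually periodic: after a pre-period of length 1 it cycles with period 7.
For j ≥ 1, t[j] depends only on (j - 1) mod 7. (80 - 1) mod 7 = 2, so t[80] = t[3] = 5.

5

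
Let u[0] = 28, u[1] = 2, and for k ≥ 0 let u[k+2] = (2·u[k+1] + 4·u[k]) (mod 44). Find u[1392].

28

We have u[0] = 28, u[1] = 2, u[2] = 28, u[3] = 20, u[4] = 20, u[5] = 32, u[6] = 12, u[7] = 20, u[8] = 0, u[9] = 36, u[10] = 28, u[11] = 24, u[12] = 28, u[13] = 20.
Since (u[12], u[13]) = (u[2], u[3]) = (28, 20) (two consecutive terms determine the rest), the sequence is eventually periodic: after a pre-period of length 2 it cycles with period 10.
For k ≥ 2, u[k] depends only on (k - 2) mod 10. (1392 - 2) mod 10 = 0, so u[1392] = u[2] = 28.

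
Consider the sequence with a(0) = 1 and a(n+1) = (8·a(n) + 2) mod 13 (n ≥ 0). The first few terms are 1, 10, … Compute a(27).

8

Listing terms: a(0) = 1; a(1) = 10; a(2) = 4; a(3) = 8; a(4) = 1.
The sequence repeats with period 4.
(27 - 0) mod 4 = 3, so a(27) = a(3) = 8.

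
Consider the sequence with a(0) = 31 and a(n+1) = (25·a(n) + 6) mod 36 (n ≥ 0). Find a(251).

Listing terms: a(0) = 31,  a(1) = 25,  a(2) = 19,  a(3) = 13,  a(4) = 7,  a(5) = 1,  a(6) = 31.
The sequence repeats with period 6.
(251 - 0) mod 6 = 5, so a(251) = a(5) = 1.

1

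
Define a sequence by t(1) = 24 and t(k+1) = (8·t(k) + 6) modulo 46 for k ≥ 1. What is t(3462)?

28

t(1) = 24; t(2) = 14; t(3) = 26; t(4) = 30; t(5) = 16; t(6) = 42; t(7) = 20; t(8) = 28; t(9) = 0; t(10) = 6; t(11) = 8; t(12) = 24.
The sequence repeats with period 11.
So t(3462) = t(1 + ((3462-1) mod 11)) = t(8) = 28.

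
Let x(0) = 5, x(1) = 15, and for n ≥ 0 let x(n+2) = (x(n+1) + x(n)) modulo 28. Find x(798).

9

We have x(0) = 5,  x(1) = 15,  x(2) = 20,  x(3) = 7,  x(4) = 27,  x(5) = 6,  x(6) = 5,  x(7) = 11,  x(8) = 16,  x(9) = 27,  x(10) = 15,  x(11) = 14,  x(12) = 1,  x(13) = 15,  x(14) = 16,  x(15) = 3,  x(16) = 19,  x(17) = 22,  x(18) = 13,  x(19) = 7,  x(20) = 20,  x(21) = 27,  x(22) = 19,  x(23) = 18,  x(24) = 9,  x(25) = 27,  x(26) = 8,  x(27) = 7,  x(28) = 15,  x(29) = 22,  x(30) = 9,  x(31) = 3,  x(32) = 12,  x(33) = 15,  x(34) = 27,  x(35) = 14,  x(36) = 13,  x(37) = 27,  x(38) = 12,  x(39) = 11,  x(40) = 23,  x(41) = 6,  x(42) = 1,  x(43) = 7,  x(44) = 8,  x(45) = 15,  x(46) = 23,  x(47) = 10,  x(48) = 5,  x(49) = 15.
Since (x(48), x(49)) = (x(0), x(1)) = (5, 15) (two consecutive terms determine the rest), the sequence is periodic with period 48.
(798 - 0) mod 48 = 30, so x(798) = x(30) = 9.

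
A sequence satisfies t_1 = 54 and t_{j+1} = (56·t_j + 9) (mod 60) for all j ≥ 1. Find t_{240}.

45

Computing terms: t_1 = 54, t_2 = 33, t_3 = 57, t_4 = 21, t_5 = 45, t_6 = 9, t_7 = 33.
Since t_7 = t_2 = 33, the sequence is eventually periodic: after a pre-period of length 1 it cycles with period 5.
For j ≥ 2, t_j depends only on (j - 2) mod 5. (240 - 2) mod 5 = 3, so t_{240} = t_5 = 45.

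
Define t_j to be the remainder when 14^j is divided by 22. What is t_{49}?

4

Listing terms: t_1 = 14; t_2 = 20; t_3 = 16; t_4 = 4; t_5 = 12; t_6 = 14.
The sequence repeats with period 5.
(49 - 1) mod 5 = 3, so t_{49} = t_4 = 4.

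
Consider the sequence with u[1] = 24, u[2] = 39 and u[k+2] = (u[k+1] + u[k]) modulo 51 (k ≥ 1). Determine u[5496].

39

We have u[1] = 24; u[2] = 39; u[3] = 12; u[4] = 0; u[5] = 12; u[6] = 12; u[7] = 24; u[8] = 36; u[9] = 9; u[10] = 45; u[11] = 3; u[12] = 48; u[13] = 0; u[14] = 48; u[15] = 48; u[16] = 45; u[17] = 42; u[18] = 36; u[19] = 27; u[20] = 12; u[21] = 39; u[22] = 0; u[23] = 39; u[24] = 39; u[25] = 27; u[26] = 15; u[27] = 42; u[28] = 6; u[29] = 48; u[30] = 3; u[31] = 0; u[32] = 3; u[33] = 3; u[34] = 6; u[35] = 9; u[36] = 15; u[37] = 24; u[38] = 39.
The sequence repeats with period 36.
So u[5496] = u[1 + ((5496-1) mod 36)] = u[24] = 39.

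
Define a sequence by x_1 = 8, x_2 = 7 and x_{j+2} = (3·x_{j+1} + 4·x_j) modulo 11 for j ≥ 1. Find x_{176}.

Computing terms: x_1 = 8,  x_2 = 7,  x_3 = 9,  x_4 = 0,  x_5 = 3,  x_6 = 9,  x_7 = 6,  x_8 = 10,  x_9 = 10,  x_{10} = 4,  x_{11} = 8,  x_{12} = 7.
Since (x_{11}, x_{12}) = (x_1, x_2) = (8, 7) (two consecutive terms determine the rest), the sequence is periodic with period 10.
So x_{176} = x_{1 + ((176-1) mod 10)} = x_6 = 9.

9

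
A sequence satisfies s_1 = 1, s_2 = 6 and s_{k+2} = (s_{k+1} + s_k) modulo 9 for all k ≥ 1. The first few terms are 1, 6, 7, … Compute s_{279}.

2

s_1 = 1,  s_2 = 6,  s_3 = 7,  s_4 = 4,  s_5 = 2,  s_6 = 6,  s_7 = 8,  s_8 = 5,  s_9 = 4,  s_{10} = 0,  s_{11} = 4,  s_{12} = 4,  s_{13} = 8,  s_{14} = 3,  s_{15} = 2,  s_{16} = 5,  s_{17} = 7,  s_{18} = 3,  s_{19} = 1,  s_{20} = 4,  s_{21} = 5,  s_{22} = 0,  s_{23} = 5,  s_{24} = 5,  s_{25} = 1,  s_{26} = 6.
Since (s_{25}, s_{26}) = (s_1, s_2) = (1, 6) (two consecutive terms determine the rest), the sequence is periodic with period 24.
(279 - 1) mod 24 = 14, so s_{279} = s_{15} = 2.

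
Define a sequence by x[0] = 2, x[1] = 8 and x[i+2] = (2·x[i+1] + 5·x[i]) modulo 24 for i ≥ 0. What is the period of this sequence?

4

We have x[0] = 2,  x[1] = 8,  x[2] = 2,  x[3] = 20,  x[4] = 2,  x[5] = 8.
Since (x[4], x[5]) = (x[0], x[1]) = (2, 8) (two consecutive terms determine the rest), the sequence is periodic with period 4.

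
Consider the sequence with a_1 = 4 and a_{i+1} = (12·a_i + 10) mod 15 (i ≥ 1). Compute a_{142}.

13

We have a_1 = 4; a_2 = 13; a_3 = 1; a_4 = 7; a_5 = 4.
The sequence repeats with period 4.
(142 - 1) mod 4 = 1, so a_{142} = a_2 = 13.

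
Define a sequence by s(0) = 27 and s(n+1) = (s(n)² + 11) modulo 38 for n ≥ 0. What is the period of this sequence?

6

s(0) = 27; s(1) = 18; s(2) = 31; s(3) = 22; s(4) = 1; s(5) = 12; s(6) = 3; s(7) = 20; s(8) = 31.
Since s(8) = s(2) = 31, the sequence is eventually periodic: after a pre-period of length 2 it cycles with period 6.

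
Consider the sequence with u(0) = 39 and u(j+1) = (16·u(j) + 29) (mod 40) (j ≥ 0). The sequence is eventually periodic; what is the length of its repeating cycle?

Listing terms: u(0) = 39, u(1) = 13, u(2) = 37, u(3) = 21, u(4) = 5, u(5) = 29, u(6) = 13.
Since u(6) = u(1) = 13, the sequence is eventually periodic: after a pre-period of length 1 it cycles with period 5.

5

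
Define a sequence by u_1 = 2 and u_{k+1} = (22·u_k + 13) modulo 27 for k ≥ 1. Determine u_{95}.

15

u_1 = 2,  u_2 = 3,  u_3 = 25,  u_4 = 23,  u_5 = 6,  u_6 = 10,  u_7 = 17,  u_8 = 9,  u_9 = 22,  u_{10} = 11,  u_{11} = 12,  u_{12} = 7,  u_{13} = 5,  u_{14} = 15,  u_{15} = 19,  u_{16} = 26,  u_{17} = 18,  u_{18} = 4,  u_{19} = 20,  u_{20} = 21,  u_{21} = 16,  u_{22} = 14,  u_{23} = 24,  u_{24} = 1,  u_{25} = 8,  u_{26} = 0,  u_{27} = 13,  u_{28} = 2.
Since u_{28} = u_1 = 2, the sequence is periodic with period 27.
So u_{95} = u_{1 + ((95-1) mod 27)} = u_{14} = 15.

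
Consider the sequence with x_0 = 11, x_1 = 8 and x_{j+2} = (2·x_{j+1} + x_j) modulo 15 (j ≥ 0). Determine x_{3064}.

11

We have x_0 = 11, x_1 = 8, x_2 = 12, x_3 = 2, x_4 = 1, x_5 = 4, x_6 = 9, x_7 = 7, x_8 = 8, x_9 = 8, x_{10} = 9, x_{11} = 11, x_{12} = 1, x_{13} = 13, x_{14} = 12, x_{15} = 7, x_{16} = 11, x_{17} = 14, x_{18} = 9, x_{19} = 2, x_{20} = 13, x_{21} = 13, x_{22} = 9, x_{23} = 1, x_{24} = 11, x_{25} = 8.
Since (x_{24}, x_{25}) = (x_0, x_1) = (11, 8) (two consecutive terms determine the rest), the sequence is periodic with period 24.
(3064 - 0) mod 24 = 16, so x_{3064} = x_{16} = 11.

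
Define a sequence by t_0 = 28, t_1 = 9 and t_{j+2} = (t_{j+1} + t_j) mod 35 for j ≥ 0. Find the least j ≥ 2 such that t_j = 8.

12

Listing terms: t_0 = 28, t_1 = 9, t_2 = 2, t_3 = 11, t_4 = 13, t_5 = 24, t_6 = 2, t_7 = 26, t_8 = 28, t_9 = 19, t_{10} = 12, t_{11} = 31, t_{12} = 8, t_{13} = 4, t_{14} = 12, t_{15} = 16, t_{16} = 28, t_{17} = 9.
The sequence repeats with period 16.
The value 8 first appears (with j ≥ 2) at t_{12}.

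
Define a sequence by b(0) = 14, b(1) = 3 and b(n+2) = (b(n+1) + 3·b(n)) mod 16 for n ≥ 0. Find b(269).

15

b(0) = 14,  b(1) = 3,  b(2) = 13,  b(3) = 6,  b(4) = 13,  b(5) = 15,  b(6) = 6,  b(7) = 3,  b(8) = 5,  b(9) = 14,  b(10) = 13,  b(11) = 7,  b(12) = 14,  b(13) = 3.
The sequence repeats with period 12.
So b(269) = b(0 + ((269-0) mod 12)) = b(5) = 15.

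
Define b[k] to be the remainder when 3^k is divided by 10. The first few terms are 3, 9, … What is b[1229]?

Listing terms: b[1] = 3; b[2] = 9; b[3] = 7; b[4] = 1; b[5] = 3.
Since b[5] = b[1] = 3, the sequence is periodic with period 4.
So b[1229] = b[1 + ((1229-1) mod 4)] = b[1] = 3.

3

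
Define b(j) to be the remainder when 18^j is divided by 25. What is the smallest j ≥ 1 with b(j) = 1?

4

b(0) = 1,  b(1) = 18,  b(2) = 24,  b(3) = 7,  b(4) = 1.
Since b(4) = b(0) = 1, the sequence is periodic with period 4.
The value 1 next appears (with j ≥ 1) at b(4).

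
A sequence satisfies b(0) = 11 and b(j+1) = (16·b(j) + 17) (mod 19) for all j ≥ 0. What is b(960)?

Listing terms: b(0) = 11,  b(1) = 3,  b(2) = 8,  b(3) = 12,  b(4) = 0,  b(5) = 17,  b(6) = 4,  b(7) = 5,  b(8) = 2,  b(9) = 11.
The sequence repeats with period 9.
So b(960) = b(0 + ((960-0) mod 9)) = b(6) = 4.

4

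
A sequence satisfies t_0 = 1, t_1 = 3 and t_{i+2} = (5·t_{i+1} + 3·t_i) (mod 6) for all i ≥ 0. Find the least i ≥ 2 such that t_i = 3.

Computing terms: t_0 = 1, t_1 = 3, t_2 = 0, t_3 = 3, t_4 = 3, t_5 = 0.
Since (t_4, t_5) = (t_1, t_2) = (3, 0) (two consecutive terms determine the rest), the sequence is eventually periodic: after a pre-period of length 1 it cycles with period 3.
The value 3 first appears (with i ≥ 2) at t_3.

3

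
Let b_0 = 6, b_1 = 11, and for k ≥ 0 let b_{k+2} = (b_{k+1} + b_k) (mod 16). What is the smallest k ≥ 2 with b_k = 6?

6

Listing terms: b_0 = 6; b_1 = 11; b_2 = 1; b_3 = 12; b_4 = 13; b_5 = 9; b_6 = 6; b_7 = 15; b_8 = 5; b_9 = 4; b_{10} = 9; b_{11} = 13; b_{12} = 6; b_{13} = 3; b_{14} = 9; b_{15} = 12; b_{16} = 5; b_{17} = 1; b_{18} = 6; b_{19} = 7; b_{20} = 13; b_{21} = 4; b_{22} = 1; b_{23} = 5; b_{24} = 6; b_{25} = 11.
Since (b_{24}, b_{25}) = (b_0, b_1) = (6, 11) (two consecutive terms determine the rest), the sequence is periodic with period 24.
The value 6 first appears (with k ≥ 2) at b_6.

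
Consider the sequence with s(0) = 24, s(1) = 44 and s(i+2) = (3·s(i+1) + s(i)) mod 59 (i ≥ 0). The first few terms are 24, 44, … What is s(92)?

43

s(0) = 24,  s(1) = 44,  s(2) = 38,  s(3) = 40,  s(4) = 40,  s(5) = 42,  s(6) = 48,  s(7) = 9,  s(8) = 16,  s(9) = 57,  s(10) = 10,  s(11) = 28,  s(12) = 35,  s(13) = 15,  s(14) = 21,  s(15) = 19,  s(16) = 19,  s(17) = 17,  s(18) = 11,  s(19) = 50,  s(20) = 43,  s(21) = 2,  s(22) = 49,  s(23) = 31,  s(24) = 24,  s(25) = 44.
The sequence repeats with period 24.
(92 - 0) mod 24 = 20, so s(92) = s(20) = 43.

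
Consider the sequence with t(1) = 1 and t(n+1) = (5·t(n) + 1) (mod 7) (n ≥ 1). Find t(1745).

4

t(1) = 1,  t(2) = 6,  t(3) = 3,  t(4) = 2,  t(5) = 4,  t(6) = 0,  t(7) = 1.
Since t(7) = t(1) = 1, the sequence is periodic with period 6.
(1745 - 1) mod 6 = 4, so t(1745) = t(5) = 4.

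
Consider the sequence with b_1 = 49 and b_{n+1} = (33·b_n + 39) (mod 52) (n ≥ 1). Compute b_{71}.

27

b_1 = 49,  b_2 = 44,  b_3 = 35,  b_4 = 50,  b_5 = 25,  b_6 = 32,  b_7 = 3,  b_8 = 34,  b_9 = 17,  b_{10} = 28,  b_{11} = 27,  b_{12} = 46,  b_{13} = 49.
The sequence repeats with period 12.
(71 - 1) mod 12 = 10, so b_{71} = b_{11} = 27.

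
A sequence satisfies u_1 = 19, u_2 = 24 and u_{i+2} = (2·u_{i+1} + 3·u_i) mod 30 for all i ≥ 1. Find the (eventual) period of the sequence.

Listing terms: u_1 = 19, u_2 = 24, u_3 = 15, u_4 = 12, u_5 = 9, u_6 = 24, u_7 = 15.
Since (u_6, u_7) = (u_2, u_3) = (24, 15) (two consecutive terms determine the rest), the sequence is eventually periodic: after a pre-period of length 1 it cycles with period 4.

4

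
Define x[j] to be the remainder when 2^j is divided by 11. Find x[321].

2

Computing terms: x[1] = 2; x[2] = 4; x[3] = 8; x[4] = 5; x[5] = 10; x[6] = 9; x[7] = 7; x[8] = 3; x[9] = 6; x[10] = 1; x[11] = 2.
Since x[11] = x[1] = 2, the sequence is periodic with period 10.
(321 - 1) mod 10 = 0, so x[321] = x[1] = 2.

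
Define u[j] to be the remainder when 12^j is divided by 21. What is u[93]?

6

We have u[1] = 12, u[2] = 18, u[3] = 6, u[4] = 9, u[5] = 3, u[6] = 15, u[7] = 12.
The sequence repeats with period 6.
(93 - 1) mod 6 = 2, so u[93] = u[3] = 6.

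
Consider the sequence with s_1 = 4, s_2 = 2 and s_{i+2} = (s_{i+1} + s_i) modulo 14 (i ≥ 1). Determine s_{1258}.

Computing terms: s_1 = 4,  s_2 = 2,  s_3 = 6,  s_4 = 8,  s_5 = 0,  s_6 = 8,  s_7 = 8,  s_8 = 2,  s_9 = 10,  s_{10} = 12,  s_{11} = 8,  s_{12} = 6,  s_{13} = 0,  s_{14} = 6,  s_{15} = 6,  s_{16} = 12,  s_{17} = 4,  s_{18} = 2.
Since (s_{17}, s_{18}) = (s_1, s_2) = (4, 2) (two consecutive terms determine the rest), the sequence is periodic with period 16.
So s_{1258} = s_{1 + ((1258-1) mod 16)} = s_{10} = 12.

12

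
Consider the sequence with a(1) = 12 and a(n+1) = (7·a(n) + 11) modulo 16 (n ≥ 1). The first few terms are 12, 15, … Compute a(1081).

We have a(1) = 12, a(2) = 15, a(3) = 4, a(4) = 7, a(5) = 12.
Since a(5) = a(1) = 12, the sequence is periodic with period 4.
So a(1081) = a(1 + ((1081-1) mod 4)) = a(1) = 12.

12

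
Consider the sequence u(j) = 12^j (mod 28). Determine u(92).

Computing terms: u(0) = 1,  u(1) = 12,  u(2) = 4,  u(3) = 20,  u(4) = 16,  u(5) = 24,  u(6) = 8,  u(7) = 12.
Since u(7) = u(1) = 12, the sequence is eventually periodic: after a pre-period of length 1 it cycles with period 6.
For j ≥ 1, u(j) depends only on (j - 1) mod 6. (92 - 1) mod 6 = 1, so u(92) = u(2) = 4.

4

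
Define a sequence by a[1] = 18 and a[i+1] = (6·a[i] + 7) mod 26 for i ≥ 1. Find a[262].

15

a[1] = 18,  a[2] = 11,  a[3] = 21,  a[4] = 3,  a[5] = 25,  a[6] = 1,  a[7] = 13,  a[8] = 7,  a[9] = 23,  a[10] = 15,  a[11] = 19,  a[12] = 17,  a[13] = 5,  a[14] = 11.
Since a[14] = a[2] = 11, the sequence is eventually periodic: after a pre-period of length 1 it cycles with period 12.
For i ≥ 2, a[i] depends only on (i - 2) mod 12. (262 - 2) mod 12 = 8, so a[262] = a[10] = 15.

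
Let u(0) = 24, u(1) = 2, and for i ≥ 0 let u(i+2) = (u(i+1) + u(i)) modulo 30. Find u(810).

26

Computing terms: u(0) = 24; u(1) = 2; u(2) = 26; u(3) = 28; u(4) = 24; u(5) = 22; u(6) = 16; u(7) = 8; u(8) = 24; u(9) = 2.
The sequence repeats with period 8.
(810 - 0) mod 8 = 2, so u(810) = u(2) = 26.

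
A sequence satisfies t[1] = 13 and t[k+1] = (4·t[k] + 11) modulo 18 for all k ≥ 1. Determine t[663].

t[1] = 13,  t[2] = 9,  t[3] = 11,  t[4] = 1,  t[5] = 15,  t[6] = 17,  t[7] = 7,  t[8] = 3,  t[9] = 5,  t[10] = 13.
Since t[10] = t[1] = 13, the sequence is periodic with period 9.
So t[663] = t[1 + ((663-1) mod 9)] = t[6] = 17.

17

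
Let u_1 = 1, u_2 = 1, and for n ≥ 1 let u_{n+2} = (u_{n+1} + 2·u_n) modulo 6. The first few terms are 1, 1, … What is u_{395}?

Listing terms: u_1 = 1; u_2 = 1; u_3 = 3; u_4 = 5; u_5 = 5; u_6 = 3; u_7 = 1; u_8 = 1.
The sequence repeats with period 6.
(395 - 1) mod 6 = 4, so u_{395} = u_5 = 5.

5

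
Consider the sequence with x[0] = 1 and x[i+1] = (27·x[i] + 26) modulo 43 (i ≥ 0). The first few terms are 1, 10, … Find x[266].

1

We have x[0] = 1, x[1] = 10, x[2] = 38, x[3] = 20, x[4] = 7, x[5] = 0, x[6] = 26, x[7] = 40, x[8] = 31, x[9] = 3, x[10] = 21, x[11] = 34, x[12] = 41, x[13] = 15, x[14] = 1.
Since x[14] = x[0] = 1, the sequence is periodic with period 14.
(266 - 0) mod 14 = 0, so x[266] = x[0] = 1.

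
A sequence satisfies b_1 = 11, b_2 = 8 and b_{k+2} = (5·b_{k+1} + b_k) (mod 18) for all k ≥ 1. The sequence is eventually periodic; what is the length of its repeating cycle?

24

We have b_1 = 11; b_2 = 8; b_3 = 15; b_4 = 11; b_5 = 16; b_6 = 1; b_7 = 3; b_8 = 16; b_9 = 11; b_{10} = 17; b_{11} = 6; b_{12} = 11; b_{13} = 7; b_{14} = 10; b_{15} = 3; b_{16} = 7; b_{17} = 2; b_{18} = 17; b_{19} = 15; b_{20} = 2; b_{21} = 7; b_{22} = 1; b_{23} = 12; b_{24} = 7; b_{25} = 11; b_{26} = 8.
Since (b_{25}, b_{26}) = (b_1, b_2) = (11, 8) (two consecutive terms determine the rest), the sequence is periodic with period 24.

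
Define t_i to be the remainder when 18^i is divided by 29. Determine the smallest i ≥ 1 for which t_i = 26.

17

t_0 = 1,  t_1 = 18,  t_2 = 5,  t_3 = 3,  t_4 = 25,  t_5 = 15,  t_6 = 9,  t_7 = 17,  t_8 = 16,  t_9 = 27,  t_{10} = 22,  t_{11} = 19,  t_{12} = 23,  t_{13} = 8,  t_{14} = 28,  t_{15} = 11,  t_{16} = 24,  t_{17} = 26,  t_{18} = 4,  t_{19} = 14,  t_{20} = 20,  t_{21} = 12,  t_{22} = 13,  t_{23} = 2,  t_{24} = 7,  t_{25} = 10,  t_{26} = 6,  t_{27} = 21,  t_{28} = 1.
The sequence repeats with period 28.
The value 26 first appears (with i ≥ 1) at t_{17}.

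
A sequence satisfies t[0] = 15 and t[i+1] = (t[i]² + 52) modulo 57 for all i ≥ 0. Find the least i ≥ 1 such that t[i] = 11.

5

Listing terms: t[0] = 15,  t[1] = 49,  t[2] = 2,  t[3] = 56,  t[4] = 53,  t[5] = 11,  t[6] = 2.
Since t[6] = t[2] = 2, the sequence is eventually periodic: after a pre-period of length 2 it cycles with period 4.
The value 11 first appears (with i ≥ 1) at t[5].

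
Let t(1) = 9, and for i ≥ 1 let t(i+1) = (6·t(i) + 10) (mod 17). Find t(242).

13

We have t(1) = 9, t(2) = 13, t(3) = 3, t(4) = 11, t(5) = 8, t(6) = 7, t(7) = 1, t(8) = 16, t(9) = 4, t(10) = 0, t(11) = 10, t(12) = 2, t(13) = 5, t(14) = 6, t(15) = 12, t(16) = 14, t(17) = 9.
Since t(17) = t(1) = 9, the sequence is periodic with period 16.
(242 - 1) mod 16 = 1, so t(242) = t(2) = 13.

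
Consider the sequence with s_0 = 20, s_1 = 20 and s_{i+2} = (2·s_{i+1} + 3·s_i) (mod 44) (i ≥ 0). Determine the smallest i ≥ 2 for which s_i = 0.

5

s_0 = 20, s_1 = 20, s_2 = 12, s_3 = 40, s_4 = 28, s_5 = 0, s_6 = 40, s_7 = 36, s_8 = 16, s_9 = 8, s_{10} = 20, s_{11} = 20.
Since (s_{10}, s_{11}) = (s_0, s_1) = (20, 20) (two consecutive terms determine the rest), the sequence is periodic with period 10.
The value 0 first appears (with i ≥ 2) at s_5.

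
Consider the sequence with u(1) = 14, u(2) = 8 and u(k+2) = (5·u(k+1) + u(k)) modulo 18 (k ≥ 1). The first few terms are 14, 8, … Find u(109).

Listing terms: u(1) = 14; u(2) = 8; u(3) = 0; u(4) = 8; u(5) = 4; u(6) = 10; u(7) = 0; u(8) = 10; u(9) = 14; u(10) = 8.
Since (u(9), u(10)) = (u(1), u(2)) = (14, 8) (two consecutive terms determine the rest), the sequence is periodic with period 8.
So u(109) = u(1 + ((109-1) mod 8)) = u(5) = 4.

4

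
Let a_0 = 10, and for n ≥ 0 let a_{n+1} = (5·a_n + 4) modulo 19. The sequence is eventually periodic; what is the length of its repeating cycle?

Computing terms: a_0 = 10, a_1 = 16, a_2 = 8, a_3 = 6, a_4 = 15, a_5 = 3, a_6 = 0, a_7 = 4, a_8 = 5, a_9 = 10.
Since a_9 = a_0 = 10, the sequence is periodic with period 9.

9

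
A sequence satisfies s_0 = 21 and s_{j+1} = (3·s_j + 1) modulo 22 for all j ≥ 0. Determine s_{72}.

We have s_0 = 21, s_1 = 20, s_2 = 17, s_3 = 8, s_4 = 3, s_5 = 10, s_6 = 9, s_7 = 6, s_8 = 19, s_9 = 14, s_{10} = 21.
The sequence repeats with period 10.
So s_{72} = s_{0 + ((72-0) mod 10)} = s_2 = 17.

17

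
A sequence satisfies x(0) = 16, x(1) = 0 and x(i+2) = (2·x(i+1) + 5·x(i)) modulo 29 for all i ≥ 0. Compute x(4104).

x(0) = 16; x(1) = 0; x(2) = 22; x(3) = 15; x(4) = 24; x(5) = 7; x(6) = 18; x(7) = 13; x(8) = 0; x(9) = 7; x(10) = 14; x(11) = 5; x(12) = 22; x(13) = 11; x(14) = 16; x(15) = 0.
Since (x(14), x(15)) = (x(0), x(1)) = (16, 0) (two consecutive terms determine the rest), the sequence is periodic with period 14.
(4104 - 0) mod 14 = 2, so x(4104) = x(2) = 22.

22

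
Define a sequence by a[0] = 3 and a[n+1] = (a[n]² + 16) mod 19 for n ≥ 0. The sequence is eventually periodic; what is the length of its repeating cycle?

a[0] = 3; a[1] = 6; a[2] = 14; a[3] = 3.
Since a[3] = a[0] = 3, the sequence is periodic with period 3.

3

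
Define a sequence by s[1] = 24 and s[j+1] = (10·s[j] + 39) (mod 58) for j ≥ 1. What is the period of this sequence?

s[1] = 24, s[2] = 47, s[3] = 45, s[4] = 25, s[5] = 57, s[6] = 29, s[7] = 39, s[8] = 23, s[9] = 37, s[10] = 3, s[11] = 11, s[12] = 33, s[13] = 21, s[14] = 17, s[15] = 35, s[16] = 41, s[17] = 43, s[18] = 5, s[19] = 31, s[20] = 1, s[21] = 49, s[22] = 7, s[23] = 51, s[24] = 27, s[25] = 19, s[26] = 55, s[27] = 9, s[28] = 13, s[29] = 53, s[30] = 47.
Since s[30] = s[2] = 47, the sequence is eventually periodic: after a pre-period of length 1 it cycles with period 28.

28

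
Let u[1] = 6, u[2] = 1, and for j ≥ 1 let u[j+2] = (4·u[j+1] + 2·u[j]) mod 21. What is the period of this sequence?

48

Computing terms: u[1] = 6, u[2] = 1, u[3] = 16, u[4] = 3, u[5] = 2, u[6] = 14, u[7] = 18, u[8] = 16, u[9] = 16, u[10] = 12, u[11] = 17, u[12] = 8, u[13] = 3, u[14] = 7, u[15] = 13, u[16] = 3, u[17] = 17, u[18] = 11, u[19] = 15, u[20] = 19, u[21] = 1, u[22] = 0, u[23] = 2, u[24] = 8, u[25] = 15, u[26] = 13, u[27] = 19, u[28] = 18, u[29] = 5, u[30] = 14, u[31] = 3, u[32] = 19, u[33] = 19, u[34] = 9, u[35] = 11, u[36] = 20, u[37] = 18, u[38] = 7, u[39] = 1, u[40] = 18, u[41] = 11, u[42] = 17, u[43] = 6, u[44] = 16, u[45] = 13, u[46] = 0, u[47] = 5, u[48] = 20, u[49] = 6, u[50] = 1.
The sequence repeats with period 48.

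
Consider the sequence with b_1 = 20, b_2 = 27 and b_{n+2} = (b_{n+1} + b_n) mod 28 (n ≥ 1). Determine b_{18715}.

b_1 = 20; b_2 = 27; b_3 = 19; b_4 = 18; b_5 = 9; b_6 = 27; b_7 = 8; b_8 = 7; b_9 = 15; b_{10} = 22; b_{11} = 9; b_{12} = 3; b_{13} = 12; b_{14} = 15; b_{15} = 27; b_{16} = 14; b_{17} = 13; b_{18} = 27; b_{19} = 12; b_{20} = 11; b_{21} = 23; b_{22} = 6; b_{23} = 1; b_{24} = 7; b_{25} = 8; b_{26} = 15; b_{27} = 23; b_{28} = 10; b_{29} = 5; b_{30} = 15; b_{31} = 20; b_{32} = 7; b_{33} = 27; b_{34} = 6; b_{35} = 5; b_{36} = 11; b_{37} = 16; b_{38} = 27; b_{39} = 15; b_{40} = 14; b_{41} = 1; b_{42} = 15; b_{43} = 16; b_{44} = 3; b_{45} = 19; b_{46} = 22; b_{47} = 13; b_{48} = 7; b_{49} = 20; b_{50} = 27.
Since (b_{49}, b_{50}) = (b_1, b_2) = (20, 27) (two consecutive terms determine the rest), the sequence is periodic with period 48.
So b_{18715} = b_{1 + ((18715-1) mod 48)} = b_{43} = 16.

16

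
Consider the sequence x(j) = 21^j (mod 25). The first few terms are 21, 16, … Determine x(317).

Computing terms: x(1) = 21; x(2) = 16; x(3) = 11; x(4) = 6; x(5) = 1; x(6) = 21.
Since x(6) = x(1) = 21, the sequence is periodic with period 5.
So x(317) = x(1 + ((317-1) mod 5)) = x(2) = 16.

16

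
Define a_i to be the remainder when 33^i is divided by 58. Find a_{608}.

7

We have a_1 = 33,  a_2 = 45,  a_3 = 35,  a_4 = 53,  a_5 = 9,  a_6 = 7,  a_7 = 57,  a_8 = 25,  a_9 = 13,  a_{10} = 23,  a_{11} = 5,  a_{12} = 49,  a_{13} = 51,  a_{14} = 1,  a_{15} = 33.
The sequence repeats with period 14.
(608 - 1) mod 14 = 5, so a_{608} = a_6 = 7.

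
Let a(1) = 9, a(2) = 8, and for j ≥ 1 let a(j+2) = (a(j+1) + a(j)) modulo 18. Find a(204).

1

We have a(1) = 9,  a(2) = 8,  a(3) = 17,  a(4) = 7,  a(5) = 6,  a(6) = 13,  a(7) = 1,  a(8) = 14,  a(9) = 15,  a(10) = 11,  a(11) = 8,  a(12) = 1,  a(13) = 9,  a(14) = 10,  a(15) = 1,  a(16) = 11,  a(17) = 12,  a(18) = 5,  a(19) = 17,  a(20) = 4,  a(21) = 3,  a(22) = 7,  a(23) = 10,  a(24) = 17,  a(25) = 9,  a(26) = 8.
Since (a(25), a(26)) = (a(1), a(2)) = (9, 8) (two consecutive terms determine the rest), the sequence is periodic with period 24.
(204 - 1) mod 24 = 11, so a(204) = a(12) = 1.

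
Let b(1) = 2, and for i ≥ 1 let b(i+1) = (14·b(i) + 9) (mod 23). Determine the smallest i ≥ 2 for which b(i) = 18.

7

Listing terms: b(1) = 2, b(2) = 14, b(3) = 21, b(4) = 4, b(5) = 19, b(6) = 22, b(7) = 18, b(8) = 8, b(9) = 6, b(10) = 1, b(11) = 0, b(12) = 9, b(13) = 20, b(14) = 13, b(15) = 7, b(16) = 15, b(17) = 12, b(18) = 16, b(19) = 3, b(20) = 5, b(21) = 10, b(22) = 11, b(23) = 2.
The sequence repeats with period 22.
The value 18 first appears (with i ≥ 2) at b(7).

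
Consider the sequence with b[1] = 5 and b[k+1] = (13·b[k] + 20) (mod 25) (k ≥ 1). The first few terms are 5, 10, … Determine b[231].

Computing terms: b[1] = 5; b[2] = 10; b[3] = 0; b[4] = 20; b[5] = 5.
The sequence repeats with period 4.
So b[231] = b[1 + ((231-1) mod 4)] = b[3] = 0.

0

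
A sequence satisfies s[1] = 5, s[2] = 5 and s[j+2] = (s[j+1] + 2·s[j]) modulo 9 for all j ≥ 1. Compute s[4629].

s[1] = 5; s[2] = 5; s[3] = 6; s[4] = 7; s[5] = 1; s[6] = 6; s[7] = 8; s[8] = 2; s[9] = 0; s[10] = 4; s[11] = 4; s[12] = 3; s[13] = 2; s[14] = 8; s[15] = 3; s[16] = 1; s[17] = 7; s[18] = 0; s[19] = 5; s[20] = 5.
The sequence repeats with period 18.
So s[4629] = s[1 + ((4629-1) mod 18)] = s[3] = 6.

6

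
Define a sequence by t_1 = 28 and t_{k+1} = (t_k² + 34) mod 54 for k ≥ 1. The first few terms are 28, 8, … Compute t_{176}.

8

We have t_1 = 28,  t_2 = 8,  t_3 = 44,  t_4 = 26,  t_5 = 8.
Since t_5 = t_2 = 8, the sequence is eventually periodic: after a pre-period of length 1 it cycles with period 3.
For k ≥ 2, t_k depends only on (k - 2) mod 3. (176 - 2) mod 3 = 0, so t_{176} = t_2 = 8.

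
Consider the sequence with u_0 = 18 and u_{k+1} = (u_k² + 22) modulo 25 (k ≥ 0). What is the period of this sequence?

We have u_0 = 18, u_1 = 21, u_2 = 13, u_3 = 16, u_4 = 3, u_5 = 6, u_6 = 8, u_7 = 11, u_8 = 18.
The sequence repeats with period 8.

8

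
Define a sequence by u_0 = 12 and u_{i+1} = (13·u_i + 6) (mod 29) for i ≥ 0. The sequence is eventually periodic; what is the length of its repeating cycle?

14

Listing terms: u_0 = 12,  u_1 = 17,  u_2 = 24,  u_3 = 28,  u_4 = 22,  u_5 = 2,  u_6 = 3,  u_7 = 16,  u_8 = 11,  u_9 = 4,  u_{10} = 0,  u_{11} = 6,  u_{12} = 26,  u_{13} = 25,  u_{14} = 12.
The sequence repeats with period 14.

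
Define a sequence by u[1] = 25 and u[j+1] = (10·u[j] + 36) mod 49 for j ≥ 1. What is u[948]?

We have u[1] = 25, u[2] = 41, u[3] = 5, u[4] = 37, u[5] = 14, u[6] = 29, u[7] = 32, u[8] = 13, u[9] = 19, u[10] = 30, u[11] = 42, u[12] = 15, u[13] = 39, u[14] = 34, u[15] = 33, u[16] = 23, u[17] = 21, u[18] = 1, u[19] = 46, u[20] = 6, u[21] = 47, u[22] = 16, u[23] = 0, u[24] = 36, u[25] = 4, u[26] = 27, u[27] = 12, u[28] = 9, u[29] = 28, u[30] = 22, u[31] = 11, u[32] = 48, u[33] = 26, u[34] = 2, u[35] = 7, u[36] = 8, u[37] = 18, u[38] = 20, u[39] = 40, u[40] = 44, u[41] = 35, u[42] = 43, u[43] = 25.
Since u[43] = u[1] = 25, the sequence is periodic with period 42.
(948 - 1) mod 42 = 23, so u[948] = u[24] = 36.

36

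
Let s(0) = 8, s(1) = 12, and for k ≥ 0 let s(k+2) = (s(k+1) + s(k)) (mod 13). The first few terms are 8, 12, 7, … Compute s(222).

Listing terms: s(0) = 8, s(1) = 12, s(2) = 7, s(3) = 6, s(4) = 0, s(5) = 6, s(6) = 6, s(7) = 12, s(8) = 5, s(9) = 4, s(10) = 9, s(11) = 0, s(12) = 9, s(13) = 9, s(14) = 5, s(15) = 1, s(16) = 6, s(17) = 7, s(18) = 0, s(19) = 7, s(20) = 7, s(21) = 1, s(22) = 8, s(23) = 9, s(24) = 4, s(25) = 0, s(26) = 4, s(27) = 4, s(28) = 8, s(29) = 12.
The sequence repeats with period 28.
So s(222) = s(0 + ((222-0) mod 28)) = s(26) = 4.

4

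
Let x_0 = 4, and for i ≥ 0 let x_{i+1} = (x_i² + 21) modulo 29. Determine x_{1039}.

8

Listing terms: x_0 = 4; x_1 = 8; x_2 = 27; x_3 = 25; x_4 = 8.
Since x_4 = x_1 = 8, the sequence is eventually periodic: after a pre-period of length 1 it cycles with period 3.
For i ≥ 1, x_i depends only on (i - 1) mod 3. (1039 - 1) mod 3 = 0, so x_{1039} = x_1 = 8.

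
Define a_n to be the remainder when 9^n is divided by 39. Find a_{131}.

3

Computing terms: a_0 = 1; a_1 = 9; a_2 = 3; a_3 = 27; a_4 = 9.
Since a_4 = a_1 = 9, the sequence is eventually periodic: after a pre-period of length 1 it cycles with period 3.
For n ≥ 1, a_n depends only on (n - 1) mod 3. (131 - 1) mod 3 = 1, so a_{131} = a_2 = 3.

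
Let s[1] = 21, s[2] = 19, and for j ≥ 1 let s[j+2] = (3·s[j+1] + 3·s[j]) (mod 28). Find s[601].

5

We have s[1] = 21; s[2] = 19; s[3] = 8; s[4] = 25; s[5] = 15; s[6] = 8; s[7] = 13; s[8] = 7; s[9] = 4; s[10] = 5; s[11] = 27; s[12] = 12; s[13] = 5; s[14] = 23; s[15] = 0; s[16] = 13; s[17] = 11; s[18] = 16; s[19] = 25; s[20] = 11; s[21] = 24; s[22] = 21; s[23] = 23; s[24] = 20; s[25] = 17; s[26] = 27; s[27] = 20; s[28] = 1; s[29] = 7; s[30] = 24; s[31] = 9; s[32] = 15; s[33] = 16; s[34] = 9; s[35] = 19; s[36] = 0; s[37] = 1; s[38] = 3; s[39] = 12; s[40] = 17; s[41] = 3; s[42] = 4; s[43] = 21; s[44] = 19.
The sequence repeats with period 42.
(601 - 1) mod 42 = 12, so s[601] = s[13] = 5.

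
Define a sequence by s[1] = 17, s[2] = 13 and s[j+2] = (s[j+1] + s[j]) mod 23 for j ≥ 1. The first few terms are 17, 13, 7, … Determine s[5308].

3

We have s[1] = 17,  s[2] = 13,  s[3] = 7,  s[4] = 20,  s[5] = 4,  s[6] = 1,  s[7] = 5,  s[8] = 6,  s[9] = 11,  s[10] = 17,  s[11] = 5,  s[12] = 22,  s[13] = 4,  s[14] = 3,  s[15] = 7,  s[16] = 10,  s[17] = 17,  s[18] = 4,  s[19] = 21,  s[20] = 2,  s[21] = 0,  s[22] = 2,  s[23] = 2,  s[24] = 4,  s[25] = 6,  s[26] = 10,  s[27] = 16,  s[28] = 3,  s[29] = 19,  s[30] = 22,  s[31] = 18,  s[32] = 17,  s[33] = 12,  s[34] = 6,  s[35] = 18,  s[36] = 1,  s[37] = 19,  s[38] = 20,  s[39] = 16,  s[40] = 13,  s[41] = 6,  s[42] = 19,  s[43] = 2,  s[44] = 21,  s[45] = 0,  s[46] = 21,  s[47] = 21,  s[48] = 19,  s[49] = 17,  s[50] = 13.
The sequence repeats with period 48.
(5308 - 1) mod 48 = 27, so s[5308] = s[28] = 3.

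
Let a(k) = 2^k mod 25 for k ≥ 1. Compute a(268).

6

Computing terms: a(1) = 2; a(2) = 4; a(3) = 8; a(4) = 16; a(5) = 7; a(6) = 14; a(7) = 3; a(8) = 6; a(9) = 12; a(10) = 24; a(11) = 23; a(12) = 21; a(13) = 17; a(14) = 9; a(15) = 18; a(16) = 11; a(17) = 22; a(18) = 19; a(19) = 13; a(20) = 1; a(21) = 2.
The sequence repeats with period 20.
So a(268) = a(1 + ((268-1) mod 20)) = a(8) = 6.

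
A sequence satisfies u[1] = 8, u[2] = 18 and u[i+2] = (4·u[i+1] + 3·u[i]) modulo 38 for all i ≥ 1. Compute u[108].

8

u[1] = 8; u[2] = 18; u[3] = 20; u[4] = 20; u[5] = 26; u[6] = 12; u[7] = 12; u[8] = 8; u[9] = 30; u[10] = 30; u[11] = 20; u[12] = 18; u[13] = 18; u[14] = 12; u[15] = 26; u[16] = 26; u[17] = 30; u[18] = 8; u[19] = 8; u[20] = 18.
The sequence repeats with period 18.
So u[108] = u[1 + ((108-1) mod 18)] = u[18] = 8.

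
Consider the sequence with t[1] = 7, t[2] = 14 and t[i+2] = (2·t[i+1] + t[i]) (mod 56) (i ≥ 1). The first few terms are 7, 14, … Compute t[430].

42

Computing terms: t[1] = 7,  t[2] = 14,  t[3] = 35,  t[4] = 28,  t[5] = 35,  t[6] = 42,  t[7] = 7,  t[8] = 0,  t[9] = 7,  t[10] = 14.
Since (t[9], t[10]) = (t[1], t[2]) = (7, 14) (two consecutive terms determine the rest), the sequence is periodic with period 8.
(430 - 1) mod 8 = 5, so t[430] = t[6] = 42.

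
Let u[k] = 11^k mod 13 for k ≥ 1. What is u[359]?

Computing terms: u[1] = 11; u[2] = 4; u[3] = 5; u[4] = 3; u[5] = 7; u[6] = 12; u[7] = 2; u[8] = 9; u[9] = 8; u[10] = 10; u[11] = 6; u[12] = 1; u[13] = 11.
The sequence repeats with period 12.
So u[359] = u[1 + ((359-1) mod 12)] = u[11] = 6.

6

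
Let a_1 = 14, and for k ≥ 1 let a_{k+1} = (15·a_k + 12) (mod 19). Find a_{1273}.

We have a_1 = 14, a_2 = 13, a_3 = 17, a_4 = 1, a_5 = 8, a_6 = 18, a_7 = 16, a_8 = 5, a_9 = 11, a_{10} = 6, a_{11} = 7, a_{12} = 3, a_{13} = 0, a_{14} = 12, a_{15} = 2, a_{16} = 4, a_{17} = 15, a_{18} = 9, a_{19} = 14.
The sequence repeats with period 18.
So a_{1273} = a_{1 + ((1273-1) mod 18)} = a_{13} = 0.

0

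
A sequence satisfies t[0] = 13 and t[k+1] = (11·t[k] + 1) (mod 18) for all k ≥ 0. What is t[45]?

Computing terms: t[0] = 13, t[1] = 0, t[2] = 1, t[3] = 12, t[4] = 7, t[5] = 6, t[6] = 13.
The sequence repeats with period 6.
(45 - 0) mod 6 = 3, so t[45] = t[3] = 12.

12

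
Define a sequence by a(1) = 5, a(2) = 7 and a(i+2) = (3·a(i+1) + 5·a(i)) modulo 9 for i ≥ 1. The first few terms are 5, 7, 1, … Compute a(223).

Listing terms: a(1) = 5, a(2) = 7, a(3) = 1, a(4) = 2, a(5) = 2, a(6) = 7, a(7) = 4, a(8) = 2, a(9) = 8, a(10) = 7, a(11) = 7, a(12) = 2, a(13) = 5, a(14) = 7.
The sequence repeats with period 12.
(223 - 1) mod 12 = 6, so a(223) = a(7) = 4.

4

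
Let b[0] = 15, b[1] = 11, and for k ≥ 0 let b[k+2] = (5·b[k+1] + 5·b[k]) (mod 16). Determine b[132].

7

We have b[0] = 15, b[1] = 11, b[2] = 2, b[3] = 1, b[4] = 15, b[5] = 0, b[6] = 11, b[7] = 7, b[8] = 10, b[9] = 5, b[10] = 11, b[11] = 0, b[12] = 7, b[13] = 3, b[14] = 2, b[15] = 9, b[16] = 7, b[17] = 0, b[18] = 3, b[19] = 15, b[20] = 10, b[21] = 13, b[22] = 3, b[23] = 0, b[24] = 15, b[25] = 11.
Since (b[24], b[25]) = (b[0], b[1]) = (15, 11) (two consecutive terms determine the rest), the sequence is periodic with period 24.
(132 - 0) mod 24 = 12, so b[132] = b[12] = 7.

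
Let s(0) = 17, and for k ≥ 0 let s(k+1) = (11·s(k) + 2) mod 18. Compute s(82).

5

Listing terms: s(0) = 17; s(1) = 9; s(2) = 11; s(3) = 15; s(4) = 5; s(5) = 3; s(6) = 17.
Since s(6) = s(0) = 17, the sequence is periodic with period 6.
(82 - 0) mod 6 = 4, so s(82) = s(4) = 5.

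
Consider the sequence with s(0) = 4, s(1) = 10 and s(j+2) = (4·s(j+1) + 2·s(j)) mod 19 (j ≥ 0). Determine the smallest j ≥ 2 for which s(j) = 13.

4

Listing terms: s(0) = 4,  s(1) = 10,  s(2) = 10,  s(3) = 3,  s(4) = 13,  s(5) = 1,  s(6) = 11,  s(7) = 8,  s(8) = 16,  s(9) = 4,  s(10) = 10.
The sequence repeats with period 9.
The value 13 first appears (with j ≥ 2) at s(4).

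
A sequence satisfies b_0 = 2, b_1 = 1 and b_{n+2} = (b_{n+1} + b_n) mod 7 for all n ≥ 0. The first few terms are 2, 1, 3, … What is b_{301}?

Computing terms: b_0 = 2; b_1 = 1; b_2 = 3; b_3 = 4; b_4 = 0; b_5 = 4; b_6 = 4; b_7 = 1; b_8 = 5; b_9 = 6; b_{10} = 4; b_{11} = 3; b_{12} = 0; b_{13} = 3; b_{14} = 3; b_{15} = 6; b_{16} = 2; b_{17} = 1.
The sequence repeats with period 16.
So b_{301} = b_{0 + ((301-0) mod 16)} = b_{13} = 3.

3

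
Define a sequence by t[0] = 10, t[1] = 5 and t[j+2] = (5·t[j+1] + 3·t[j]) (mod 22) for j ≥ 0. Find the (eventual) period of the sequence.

We have t[0] = 10,  t[1] = 5,  t[2] = 11,  t[3] = 4,  t[4] = 9,  t[5] = 13,  t[6] = 4,  t[7] = 15,  t[8] = 21,  t[9] = 18,  t[10] = 21,  t[11] = 5,  t[12] = 0,  t[13] = 15,  t[14] = 9,  t[15] = 2,  t[16] = 15,  t[17] = 15,  t[18] = 10,  t[19] = 7,  t[20] = 21,  t[21] = 16,  t[22] = 11,  t[23] = 15,  t[24] = 20,  t[25] = 13,  t[26] = 15,  t[27] = 4,  t[28] = 21,  t[29] = 7,  t[30] = 10,  t[31] = 5.
The sequence repeats with period 30.

30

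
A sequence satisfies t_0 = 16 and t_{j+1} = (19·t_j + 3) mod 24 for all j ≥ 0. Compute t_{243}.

7

Listing terms: t_0 = 16,  t_1 = 19,  t_2 = 4,  t_3 = 7,  t_4 = 16.
Since t_4 = t_0 = 16, the sequence is periodic with period 4.
(243 - 0) mod 4 = 3, so t_{243} = t_3 = 7.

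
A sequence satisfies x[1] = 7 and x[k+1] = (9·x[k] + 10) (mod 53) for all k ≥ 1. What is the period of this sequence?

26

Listing terms: x[1] = 7; x[2] = 20; x[3] = 31; x[4] = 24; x[5] = 14; x[6] = 30; x[7] = 15; x[8] = 39; x[9] = 43; x[10] = 26; x[11] = 32; x[12] = 33; x[13] = 42; x[14] = 17; x[15] = 4; x[16] = 46; x[17] = 0; x[18] = 10; x[19] = 47; x[20] = 9; x[21] = 38; x[22] = 34; x[23] = 51; x[24] = 45; x[25] = 44; x[26] = 35; x[27] = 7.
The sequence repeats with period 26.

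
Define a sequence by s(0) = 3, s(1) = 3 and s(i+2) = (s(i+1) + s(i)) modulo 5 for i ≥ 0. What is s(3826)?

We have s(0) = 3,  s(1) = 3,  s(2) = 1,  s(3) = 4,  s(4) = 0,  s(5) = 4,  s(6) = 4,  s(7) = 3,  s(8) = 2,  s(9) = 0,  s(10) = 2,  s(11) = 2,  s(12) = 4,  s(13) = 1,  s(14) = 0,  s(15) = 1,  s(16) = 1,  s(17) = 2,  s(18) = 3,  s(19) = 0,  s(20) = 3,  s(21) = 3.
The sequence repeats with period 20.
So s(3826) = s(0 + ((3826-0) mod 20)) = s(6) = 4.

4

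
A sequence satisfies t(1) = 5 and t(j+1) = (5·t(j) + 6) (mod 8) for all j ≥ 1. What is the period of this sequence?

4

t(1) = 5,  t(2) = 7,  t(3) = 1,  t(4) = 3,  t(5) = 5.
The sequence repeats with period 4.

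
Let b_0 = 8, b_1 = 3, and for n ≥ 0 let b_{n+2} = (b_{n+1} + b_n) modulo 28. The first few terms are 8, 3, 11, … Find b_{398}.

27

Listing terms: b_0 = 8,  b_1 = 3,  b_2 = 11,  b_3 = 14,  b_4 = 25,  b_5 = 11,  b_6 = 8,  b_7 = 19,  b_8 = 27,  b_9 = 18,  b_{10} = 17,  b_{11} = 7,  b_{12} = 24,  b_{13} = 3,  b_{14} = 27,  b_{15} = 2,  b_{16} = 1,  b_{17} = 3,  b_{18} = 4,  b_{19} = 7,  b_{20} = 11,  b_{21} = 18,  b_{22} = 1,  b_{23} = 19,  b_{24} = 20,  b_{25} = 11,  b_{26} = 3,  b_{27} = 14,  b_{28} = 17,  b_{29} = 3,  b_{30} = 20,  b_{31} = 23,  b_{32} = 15,  b_{33} = 10,  b_{34} = 25,  b_{35} = 7,  b_{36} = 4,  b_{37} = 11,  b_{38} = 15,  b_{39} = 26,  b_{40} = 13,  b_{41} = 11,  b_{42} = 24,  b_{43} = 7,  b_{44} = 3,  b_{45} = 10,  b_{46} = 13,  b_{47} = 23,  b_{48} = 8,  b_{49} = 3.
Since (b_{48}, b_{49}) = (b_0, b_1) = (8, 3) (two consecutive terms determine the rest), the sequence is periodic with period 48.
So b_{398} = b_{0 + ((398-0) mod 48)} = b_{14} = 27.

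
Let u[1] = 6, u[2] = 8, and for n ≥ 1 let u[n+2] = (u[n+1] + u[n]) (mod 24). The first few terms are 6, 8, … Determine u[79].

We have u[1] = 6, u[2] = 8, u[3] = 14, u[4] = 22, u[5] = 12, u[6] = 10, u[7] = 22, u[8] = 8, u[9] = 6, u[10] = 14, u[11] = 20, u[12] = 10, u[13] = 6, u[14] = 16, u[15] = 22, u[16] = 14, u[17] = 12, u[18] = 2, u[19] = 14, u[20] = 16, u[21] = 6, u[22] = 22, u[23] = 4, u[24] = 2, u[25] = 6, u[26] = 8.
The sequence repeats with period 24.
(79 - 1) mod 24 = 6, so u[79] = u[7] = 22.

22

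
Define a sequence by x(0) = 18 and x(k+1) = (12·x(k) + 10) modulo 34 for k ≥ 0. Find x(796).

16

Listing terms: x(0) = 18, x(1) = 22, x(2) = 2, x(3) = 0, x(4) = 10, x(5) = 28, x(6) = 6, x(7) = 14, x(8) = 8, x(9) = 4, x(10) = 24, x(11) = 26, x(12) = 16, x(13) = 32, x(14) = 20, x(15) = 12, x(16) = 18.
Since x(16) = x(0) = 18, the sequence is periodic with period 16.
So x(796) = x(0 + ((796-0) mod 16)) = x(12) = 16.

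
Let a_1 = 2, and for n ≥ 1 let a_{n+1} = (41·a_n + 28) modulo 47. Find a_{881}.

34

Listing terms: a_1 = 2, a_2 = 16, a_3 = 26, a_4 = 13, a_5 = 44, a_6 = 46, a_7 = 34, a_8 = 12, a_9 = 3, a_{10} = 10, a_{11} = 15, a_{12} = 32, a_{13} = 24, a_{14} = 25, a_{15} = 19, a_{16} = 8, a_{17} = 27, a_{18} = 7, a_{19} = 33, a_{20} = 18, a_{21} = 14, a_{22} = 38, a_{23} = 35, a_{24} = 6, a_{25} = 39, a_{26} = 29, a_{27} = 42, a_{28} = 11, a_{29} = 9, a_{30} = 21, a_{31} = 43, a_{32} = 5, a_{33} = 45, a_{34} = 40, a_{35} = 23, a_{36} = 31, a_{37} = 30, a_{38} = 36, a_{39} = 0, a_{40} = 28, a_{41} = 1, a_{42} = 22, a_{43} = 37, a_{44} = 41, a_{45} = 17, a_{46} = 20, a_{47} = 2.
The sequence repeats with period 46.
So a_{881} = a_{1 + ((881-1) mod 46)} = a_7 = 34.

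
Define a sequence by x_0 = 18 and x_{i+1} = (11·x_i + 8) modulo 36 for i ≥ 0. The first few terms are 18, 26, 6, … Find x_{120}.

Computing terms: x_0 = 18, x_1 = 26, x_2 = 6, x_3 = 2, x_4 = 30, x_5 = 14, x_6 = 18.
The sequence repeats with period 6.
So x_{120} = x_{0 + ((120-0) mod 6)} = x_0 = 18.

18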